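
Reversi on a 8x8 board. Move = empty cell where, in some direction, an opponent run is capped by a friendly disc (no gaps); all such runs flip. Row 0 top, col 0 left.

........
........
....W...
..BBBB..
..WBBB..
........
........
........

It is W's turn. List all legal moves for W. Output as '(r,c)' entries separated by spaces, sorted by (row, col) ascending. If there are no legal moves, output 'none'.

(2,1): no bracket -> illegal
(2,2): flips 1 -> legal
(2,3): no bracket -> illegal
(2,5): no bracket -> illegal
(2,6): no bracket -> illegal
(3,1): no bracket -> illegal
(3,6): no bracket -> illegal
(4,1): no bracket -> illegal
(4,6): flips 4 -> legal
(5,2): no bracket -> illegal
(5,3): no bracket -> illegal
(5,4): flips 2 -> legal
(5,5): no bracket -> illegal
(5,6): no bracket -> illegal

Answer: (2,2) (4,6) (5,4)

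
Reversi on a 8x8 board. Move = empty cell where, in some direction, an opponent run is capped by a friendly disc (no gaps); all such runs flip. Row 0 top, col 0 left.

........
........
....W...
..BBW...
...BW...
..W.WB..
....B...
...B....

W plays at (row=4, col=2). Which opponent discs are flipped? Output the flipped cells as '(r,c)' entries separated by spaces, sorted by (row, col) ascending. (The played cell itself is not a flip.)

Dir NW: first cell '.' (not opp) -> no flip
Dir N: opp run (3,2), next='.' -> no flip
Dir NE: opp run (3,3) capped by W -> flip
Dir W: first cell '.' (not opp) -> no flip
Dir E: opp run (4,3) capped by W -> flip
Dir SW: first cell '.' (not opp) -> no flip
Dir S: first cell 'W' (not opp) -> no flip
Dir SE: first cell '.' (not opp) -> no flip

Answer: (3,3) (4,3)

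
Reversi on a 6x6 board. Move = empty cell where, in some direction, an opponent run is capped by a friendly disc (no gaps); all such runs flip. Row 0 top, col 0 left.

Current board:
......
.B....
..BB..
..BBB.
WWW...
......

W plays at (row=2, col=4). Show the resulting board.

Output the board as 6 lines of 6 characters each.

Place W at (2,4); scan 8 dirs for brackets.
Dir NW: first cell '.' (not opp) -> no flip
Dir N: first cell '.' (not opp) -> no flip
Dir NE: first cell '.' (not opp) -> no flip
Dir W: opp run (2,3) (2,2), next='.' -> no flip
Dir E: first cell '.' (not opp) -> no flip
Dir SW: opp run (3,3) capped by W -> flip
Dir S: opp run (3,4), next='.' -> no flip
Dir SE: first cell '.' (not opp) -> no flip
All flips: (3,3)

Answer: ......
.B....
..BBW.
..BWB.
WWW...
......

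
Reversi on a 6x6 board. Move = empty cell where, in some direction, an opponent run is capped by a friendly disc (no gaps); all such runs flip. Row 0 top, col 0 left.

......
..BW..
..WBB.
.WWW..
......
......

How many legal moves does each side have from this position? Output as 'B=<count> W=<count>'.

-- B to move --
(0,2): flips 1 -> legal
(0,3): flips 1 -> legal
(0,4): no bracket -> illegal
(1,1): no bracket -> illegal
(1,4): flips 1 -> legal
(2,0): no bracket -> illegal
(2,1): flips 1 -> legal
(3,0): no bracket -> illegal
(3,4): no bracket -> illegal
(4,0): no bracket -> illegal
(4,1): flips 1 -> legal
(4,2): flips 3 -> legal
(4,3): flips 1 -> legal
(4,4): no bracket -> illegal
B mobility = 7
-- W to move --
(0,1): no bracket -> illegal
(0,2): flips 1 -> legal
(0,3): no bracket -> illegal
(1,1): flips 1 -> legal
(1,4): flips 1 -> legal
(1,5): flips 1 -> legal
(2,1): no bracket -> illegal
(2,5): flips 2 -> legal
(3,4): no bracket -> illegal
(3,5): flips 1 -> legal
W mobility = 6

Answer: B=7 W=6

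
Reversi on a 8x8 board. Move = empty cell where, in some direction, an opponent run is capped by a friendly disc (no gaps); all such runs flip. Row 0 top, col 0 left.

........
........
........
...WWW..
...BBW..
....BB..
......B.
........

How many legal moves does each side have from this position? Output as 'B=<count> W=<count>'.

-- B to move --
(2,2): flips 1 -> legal
(2,3): flips 1 -> legal
(2,4): flips 1 -> legal
(2,5): flips 3 -> legal
(2,6): flips 1 -> legal
(3,2): no bracket -> illegal
(3,6): flips 1 -> legal
(4,2): no bracket -> illegal
(4,6): flips 1 -> legal
(5,6): no bracket -> illegal
B mobility = 7
-- W to move --
(3,2): no bracket -> illegal
(4,2): flips 2 -> legal
(4,6): no bracket -> illegal
(5,2): flips 1 -> legal
(5,3): flips 2 -> legal
(5,6): no bracket -> illegal
(5,7): no bracket -> illegal
(6,3): flips 1 -> legal
(6,4): flips 2 -> legal
(6,5): flips 1 -> legal
(6,7): no bracket -> illegal
(7,5): no bracket -> illegal
(7,6): no bracket -> illegal
(7,7): flips 3 -> legal
W mobility = 7

Answer: B=7 W=7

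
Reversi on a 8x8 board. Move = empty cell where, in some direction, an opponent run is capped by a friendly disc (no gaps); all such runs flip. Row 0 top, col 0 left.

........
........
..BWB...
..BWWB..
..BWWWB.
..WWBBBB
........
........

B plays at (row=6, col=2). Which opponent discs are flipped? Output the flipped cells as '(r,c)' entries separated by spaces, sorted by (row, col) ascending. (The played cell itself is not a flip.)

Dir NW: first cell '.' (not opp) -> no flip
Dir N: opp run (5,2) capped by B -> flip
Dir NE: opp run (5,3) (4,4) capped by B -> flip
Dir W: first cell '.' (not opp) -> no flip
Dir E: first cell '.' (not opp) -> no flip
Dir SW: first cell '.' (not opp) -> no flip
Dir S: first cell '.' (not opp) -> no flip
Dir SE: first cell '.' (not opp) -> no flip

Answer: (4,4) (5,2) (5,3)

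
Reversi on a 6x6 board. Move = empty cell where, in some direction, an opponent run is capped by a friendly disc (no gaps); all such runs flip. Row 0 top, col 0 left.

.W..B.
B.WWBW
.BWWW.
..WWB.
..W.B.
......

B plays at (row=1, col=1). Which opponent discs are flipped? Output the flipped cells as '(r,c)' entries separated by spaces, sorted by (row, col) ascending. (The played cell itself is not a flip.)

Dir NW: first cell '.' (not opp) -> no flip
Dir N: opp run (0,1), next=edge -> no flip
Dir NE: first cell '.' (not opp) -> no flip
Dir W: first cell 'B' (not opp) -> no flip
Dir E: opp run (1,2) (1,3) capped by B -> flip
Dir SW: first cell '.' (not opp) -> no flip
Dir S: first cell 'B' (not opp) -> no flip
Dir SE: opp run (2,2) (3,3) capped by B -> flip

Answer: (1,2) (1,3) (2,2) (3,3)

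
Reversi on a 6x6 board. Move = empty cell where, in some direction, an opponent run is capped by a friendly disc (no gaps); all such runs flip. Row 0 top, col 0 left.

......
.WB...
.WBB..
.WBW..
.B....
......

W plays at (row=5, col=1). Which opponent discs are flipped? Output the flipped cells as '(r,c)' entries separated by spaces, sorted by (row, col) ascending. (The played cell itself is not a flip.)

Answer: (4,1)

Derivation:
Dir NW: first cell '.' (not opp) -> no flip
Dir N: opp run (4,1) capped by W -> flip
Dir NE: first cell '.' (not opp) -> no flip
Dir W: first cell '.' (not opp) -> no flip
Dir E: first cell '.' (not opp) -> no flip
Dir SW: edge -> no flip
Dir S: edge -> no flip
Dir SE: edge -> no flip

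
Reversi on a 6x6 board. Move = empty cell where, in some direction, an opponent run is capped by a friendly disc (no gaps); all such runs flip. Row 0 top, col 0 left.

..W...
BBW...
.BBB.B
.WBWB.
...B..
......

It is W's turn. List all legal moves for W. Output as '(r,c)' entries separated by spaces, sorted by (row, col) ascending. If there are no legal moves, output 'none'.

Answer: (0,0) (0,1) (1,3) (2,0) (3,0) (3,5) (4,2) (4,5) (5,3)

Derivation:
(0,0): flips 2 -> legal
(0,1): flips 2 -> legal
(1,3): flips 2 -> legal
(1,4): no bracket -> illegal
(1,5): no bracket -> illegal
(2,0): flips 1 -> legal
(2,4): no bracket -> illegal
(3,0): flips 1 -> legal
(3,5): flips 1 -> legal
(4,1): no bracket -> illegal
(4,2): flips 2 -> legal
(4,4): no bracket -> illegal
(4,5): flips 2 -> legal
(5,2): no bracket -> illegal
(5,3): flips 1 -> legal
(5,4): no bracket -> illegal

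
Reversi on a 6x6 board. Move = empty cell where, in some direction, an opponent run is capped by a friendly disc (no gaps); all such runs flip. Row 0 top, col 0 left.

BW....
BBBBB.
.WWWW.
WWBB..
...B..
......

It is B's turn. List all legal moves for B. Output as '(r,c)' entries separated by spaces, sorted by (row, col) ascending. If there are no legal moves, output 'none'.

Answer: (0,2) (1,5) (3,4) (3,5) (4,0) (4,1)

Derivation:
(0,2): flips 1 -> legal
(1,5): flips 1 -> legal
(2,0): no bracket -> illegal
(2,5): no bracket -> illegal
(3,4): flips 2 -> legal
(3,5): flips 1 -> legal
(4,0): flips 2 -> legal
(4,1): flips 2 -> legal
(4,2): no bracket -> illegal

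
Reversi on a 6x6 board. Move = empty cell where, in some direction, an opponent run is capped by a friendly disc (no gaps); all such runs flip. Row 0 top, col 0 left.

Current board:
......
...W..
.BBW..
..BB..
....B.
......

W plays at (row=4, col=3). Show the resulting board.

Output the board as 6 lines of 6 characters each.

Answer: ......
...W..
.BBW..
..BW..
...WB.
......

Derivation:
Place W at (4,3); scan 8 dirs for brackets.
Dir NW: opp run (3,2) (2,1), next='.' -> no flip
Dir N: opp run (3,3) capped by W -> flip
Dir NE: first cell '.' (not opp) -> no flip
Dir W: first cell '.' (not opp) -> no flip
Dir E: opp run (4,4), next='.' -> no flip
Dir SW: first cell '.' (not opp) -> no flip
Dir S: first cell '.' (not opp) -> no flip
Dir SE: first cell '.' (not opp) -> no flip
All flips: (3,3)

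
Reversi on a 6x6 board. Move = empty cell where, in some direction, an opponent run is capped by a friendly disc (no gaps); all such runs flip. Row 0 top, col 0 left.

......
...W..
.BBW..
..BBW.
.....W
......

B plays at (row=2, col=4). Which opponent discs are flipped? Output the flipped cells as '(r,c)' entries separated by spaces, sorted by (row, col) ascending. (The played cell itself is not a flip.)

Answer: (2,3)

Derivation:
Dir NW: opp run (1,3), next='.' -> no flip
Dir N: first cell '.' (not opp) -> no flip
Dir NE: first cell '.' (not opp) -> no flip
Dir W: opp run (2,3) capped by B -> flip
Dir E: first cell '.' (not opp) -> no flip
Dir SW: first cell 'B' (not opp) -> no flip
Dir S: opp run (3,4), next='.' -> no flip
Dir SE: first cell '.' (not opp) -> no flip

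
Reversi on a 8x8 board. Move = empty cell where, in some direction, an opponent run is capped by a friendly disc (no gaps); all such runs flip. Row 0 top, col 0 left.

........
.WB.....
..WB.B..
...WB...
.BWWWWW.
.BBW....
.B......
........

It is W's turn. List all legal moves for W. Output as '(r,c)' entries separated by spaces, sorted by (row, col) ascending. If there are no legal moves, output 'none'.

Answer: (0,1) (0,2) (1,3) (1,6) (2,4) (3,5) (4,0) (5,0) (6,0) (6,2) (7,0)

Derivation:
(0,1): flips 3 -> legal
(0,2): flips 1 -> legal
(0,3): no bracket -> illegal
(1,3): flips 2 -> legal
(1,4): no bracket -> illegal
(1,5): no bracket -> illegal
(1,6): flips 2 -> legal
(2,1): no bracket -> illegal
(2,4): flips 2 -> legal
(2,6): no bracket -> illegal
(3,0): no bracket -> illegal
(3,1): no bracket -> illegal
(3,2): no bracket -> illegal
(3,5): flips 1 -> legal
(3,6): no bracket -> illegal
(4,0): flips 1 -> legal
(5,0): flips 2 -> legal
(6,0): flips 1 -> legal
(6,2): flips 1 -> legal
(6,3): no bracket -> illegal
(7,0): flips 2 -> legal
(7,1): no bracket -> illegal
(7,2): no bracket -> illegal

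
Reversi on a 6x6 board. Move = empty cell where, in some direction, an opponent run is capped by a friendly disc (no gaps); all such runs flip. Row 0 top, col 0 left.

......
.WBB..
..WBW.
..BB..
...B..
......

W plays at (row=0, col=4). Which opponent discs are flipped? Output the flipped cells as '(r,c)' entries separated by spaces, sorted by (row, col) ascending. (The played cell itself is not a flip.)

Dir NW: edge -> no flip
Dir N: edge -> no flip
Dir NE: edge -> no flip
Dir W: first cell '.' (not opp) -> no flip
Dir E: first cell '.' (not opp) -> no flip
Dir SW: opp run (1,3) capped by W -> flip
Dir S: first cell '.' (not opp) -> no flip
Dir SE: first cell '.' (not opp) -> no flip

Answer: (1,3)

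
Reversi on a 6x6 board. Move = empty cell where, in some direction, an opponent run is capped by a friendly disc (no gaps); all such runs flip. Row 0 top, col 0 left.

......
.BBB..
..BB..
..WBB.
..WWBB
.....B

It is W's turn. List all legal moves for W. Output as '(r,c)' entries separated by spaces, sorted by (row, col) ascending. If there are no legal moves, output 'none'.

(0,0): no bracket -> illegal
(0,1): no bracket -> illegal
(0,2): flips 2 -> legal
(0,3): flips 3 -> legal
(0,4): no bracket -> illegal
(1,0): no bracket -> illegal
(1,4): flips 1 -> legal
(2,0): no bracket -> illegal
(2,1): no bracket -> illegal
(2,4): flips 1 -> legal
(2,5): flips 1 -> legal
(3,1): no bracket -> illegal
(3,5): flips 2 -> legal
(5,3): no bracket -> illegal
(5,4): no bracket -> illegal

Answer: (0,2) (0,3) (1,4) (2,4) (2,5) (3,5)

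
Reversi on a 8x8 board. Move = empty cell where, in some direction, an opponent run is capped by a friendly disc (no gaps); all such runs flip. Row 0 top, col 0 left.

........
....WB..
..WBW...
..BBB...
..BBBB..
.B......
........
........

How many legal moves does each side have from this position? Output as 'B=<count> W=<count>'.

-- B to move --
(0,3): no bracket -> illegal
(0,4): flips 2 -> legal
(0,5): flips 1 -> legal
(1,1): flips 1 -> legal
(1,2): flips 1 -> legal
(1,3): flips 1 -> legal
(2,1): flips 1 -> legal
(2,5): flips 1 -> legal
(3,1): no bracket -> illegal
(3,5): no bracket -> illegal
B mobility = 7
-- W to move --
(0,4): no bracket -> illegal
(0,5): no bracket -> illegal
(0,6): flips 1 -> legal
(1,2): no bracket -> illegal
(1,3): no bracket -> illegal
(1,6): flips 1 -> legal
(2,1): no bracket -> illegal
(2,5): no bracket -> illegal
(2,6): no bracket -> illegal
(3,1): no bracket -> illegal
(3,5): no bracket -> illegal
(3,6): no bracket -> illegal
(4,0): no bracket -> illegal
(4,1): flips 2 -> legal
(4,6): no bracket -> illegal
(5,0): no bracket -> illegal
(5,2): flips 2 -> legal
(5,3): no bracket -> illegal
(5,4): flips 2 -> legal
(5,5): flips 2 -> legal
(5,6): no bracket -> illegal
(6,0): flips 3 -> legal
(6,1): no bracket -> illegal
(6,2): no bracket -> illegal
W mobility = 7

Answer: B=7 W=7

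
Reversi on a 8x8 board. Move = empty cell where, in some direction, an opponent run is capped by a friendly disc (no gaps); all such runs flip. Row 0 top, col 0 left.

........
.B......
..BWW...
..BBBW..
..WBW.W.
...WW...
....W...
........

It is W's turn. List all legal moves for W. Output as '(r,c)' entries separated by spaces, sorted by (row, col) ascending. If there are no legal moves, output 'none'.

Answer: (0,0) (1,2) (2,1) (3,1) (4,1) (4,5)

Derivation:
(0,0): flips 3 -> legal
(0,1): no bracket -> illegal
(0,2): no bracket -> illegal
(1,0): no bracket -> illegal
(1,2): flips 2 -> legal
(1,3): no bracket -> illegal
(2,0): no bracket -> illegal
(2,1): flips 3 -> legal
(2,5): no bracket -> illegal
(3,1): flips 3 -> legal
(4,1): flips 1 -> legal
(4,5): flips 1 -> legal
(5,2): no bracket -> illegal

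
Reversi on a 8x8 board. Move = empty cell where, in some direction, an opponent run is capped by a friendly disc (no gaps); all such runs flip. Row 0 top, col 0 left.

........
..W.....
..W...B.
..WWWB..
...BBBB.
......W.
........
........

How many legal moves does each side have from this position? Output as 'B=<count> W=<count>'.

Answer: B=8 W=5

Derivation:
-- B to move --
(0,1): no bracket -> illegal
(0,2): no bracket -> illegal
(0,3): no bracket -> illegal
(1,1): flips 2 -> legal
(1,3): no bracket -> illegal
(2,1): flips 1 -> legal
(2,3): flips 2 -> legal
(2,4): flips 1 -> legal
(2,5): flips 1 -> legal
(3,1): flips 3 -> legal
(4,1): no bracket -> illegal
(4,2): no bracket -> illegal
(4,7): no bracket -> illegal
(5,5): no bracket -> illegal
(5,7): no bracket -> illegal
(6,5): no bracket -> illegal
(6,6): flips 1 -> legal
(6,7): flips 1 -> legal
B mobility = 8
-- W to move --
(1,5): no bracket -> illegal
(1,6): no bracket -> illegal
(1,7): no bracket -> illegal
(2,4): no bracket -> illegal
(2,5): no bracket -> illegal
(2,7): no bracket -> illegal
(3,6): flips 2 -> legal
(3,7): no bracket -> illegal
(4,2): no bracket -> illegal
(4,7): no bracket -> illegal
(5,2): flips 1 -> legal
(5,3): flips 1 -> legal
(5,4): flips 2 -> legal
(5,5): flips 1 -> legal
(5,7): no bracket -> illegal
W mobility = 5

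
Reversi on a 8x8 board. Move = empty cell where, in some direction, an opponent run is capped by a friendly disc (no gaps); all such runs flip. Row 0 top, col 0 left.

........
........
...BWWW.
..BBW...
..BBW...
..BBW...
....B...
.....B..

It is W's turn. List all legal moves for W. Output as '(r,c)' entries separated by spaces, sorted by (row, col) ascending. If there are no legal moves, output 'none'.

(1,2): flips 1 -> legal
(1,3): no bracket -> illegal
(1,4): no bracket -> illegal
(2,1): flips 2 -> legal
(2,2): flips 2 -> legal
(3,1): flips 2 -> legal
(4,1): flips 2 -> legal
(5,1): flips 4 -> legal
(5,5): no bracket -> illegal
(6,1): flips 2 -> legal
(6,2): flips 1 -> legal
(6,3): no bracket -> illegal
(6,5): no bracket -> illegal
(6,6): no bracket -> illegal
(7,3): no bracket -> illegal
(7,4): flips 1 -> legal
(7,6): no bracket -> illegal

Answer: (1,2) (2,1) (2,2) (3,1) (4,1) (5,1) (6,1) (6,2) (7,4)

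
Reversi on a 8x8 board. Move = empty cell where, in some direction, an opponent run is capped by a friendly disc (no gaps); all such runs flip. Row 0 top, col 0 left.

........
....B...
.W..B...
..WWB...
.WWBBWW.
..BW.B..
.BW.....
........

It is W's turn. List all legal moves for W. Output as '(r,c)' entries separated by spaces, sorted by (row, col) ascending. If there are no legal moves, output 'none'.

Answer: (1,5) (2,3) (3,5) (5,1) (5,4) (6,0) (6,3) (6,4) (6,5) (6,6)

Derivation:
(0,3): no bracket -> illegal
(0,4): no bracket -> illegal
(0,5): no bracket -> illegal
(1,3): no bracket -> illegal
(1,5): flips 1 -> legal
(2,3): flips 1 -> legal
(2,5): no bracket -> illegal
(3,5): flips 2 -> legal
(5,0): no bracket -> illegal
(5,1): flips 1 -> legal
(5,4): flips 1 -> legal
(5,6): no bracket -> illegal
(6,0): flips 1 -> legal
(6,3): flips 1 -> legal
(6,4): flips 1 -> legal
(6,5): flips 1 -> legal
(6,6): flips 2 -> legal
(7,0): no bracket -> illegal
(7,1): no bracket -> illegal
(7,2): no bracket -> illegal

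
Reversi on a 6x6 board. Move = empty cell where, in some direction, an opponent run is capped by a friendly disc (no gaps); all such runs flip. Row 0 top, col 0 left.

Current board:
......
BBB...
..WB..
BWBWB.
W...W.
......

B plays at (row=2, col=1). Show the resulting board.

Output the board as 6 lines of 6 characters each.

Answer: ......
BBB...
.BBB..
BWBWB.
W...W.
......

Derivation:
Place B at (2,1); scan 8 dirs for brackets.
Dir NW: first cell 'B' (not opp) -> no flip
Dir N: first cell 'B' (not opp) -> no flip
Dir NE: first cell 'B' (not opp) -> no flip
Dir W: first cell '.' (not opp) -> no flip
Dir E: opp run (2,2) capped by B -> flip
Dir SW: first cell 'B' (not opp) -> no flip
Dir S: opp run (3,1), next='.' -> no flip
Dir SE: first cell 'B' (not opp) -> no flip
All flips: (2,2)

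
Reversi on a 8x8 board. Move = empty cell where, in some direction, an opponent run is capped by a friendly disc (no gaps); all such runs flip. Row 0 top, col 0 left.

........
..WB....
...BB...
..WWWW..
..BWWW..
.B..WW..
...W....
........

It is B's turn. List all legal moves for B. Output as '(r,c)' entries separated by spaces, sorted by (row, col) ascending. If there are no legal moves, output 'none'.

Answer: (0,1) (1,1) (2,2) (4,1) (4,6) (5,3) (5,6) (6,4)

Derivation:
(0,1): flips 1 -> legal
(0,2): no bracket -> illegal
(0,3): no bracket -> illegal
(1,1): flips 1 -> legal
(2,1): no bracket -> illegal
(2,2): flips 1 -> legal
(2,5): no bracket -> illegal
(2,6): no bracket -> illegal
(3,1): no bracket -> illegal
(3,6): no bracket -> illegal
(4,1): flips 1 -> legal
(4,6): flips 4 -> legal
(5,2): no bracket -> illegal
(5,3): flips 2 -> legal
(5,6): flips 2 -> legal
(6,2): no bracket -> illegal
(6,4): flips 3 -> legal
(6,5): no bracket -> illegal
(6,6): no bracket -> illegal
(7,2): no bracket -> illegal
(7,3): no bracket -> illegal
(7,4): no bracket -> illegal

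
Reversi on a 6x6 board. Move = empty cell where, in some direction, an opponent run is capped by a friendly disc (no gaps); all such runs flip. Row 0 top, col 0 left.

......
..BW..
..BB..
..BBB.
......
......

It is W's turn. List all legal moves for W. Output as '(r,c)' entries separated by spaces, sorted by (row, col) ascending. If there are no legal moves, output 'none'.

Answer: (1,1) (3,1) (4,3)

Derivation:
(0,1): no bracket -> illegal
(0,2): no bracket -> illegal
(0,3): no bracket -> illegal
(1,1): flips 1 -> legal
(1,4): no bracket -> illegal
(2,1): no bracket -> illegal
(2,4): no bracket -> illegal
(2,5): no bracket -> illegal
(3,1): flips 1 -> legal
(3,5): no bracket -> illegal
(4,1): no bracket -> illegal
(4,2): no bracket -> illegal
(4,3): flips 2 -> legal
(4,4): no bracket -> illegal
(4,5): no bracket -> illegal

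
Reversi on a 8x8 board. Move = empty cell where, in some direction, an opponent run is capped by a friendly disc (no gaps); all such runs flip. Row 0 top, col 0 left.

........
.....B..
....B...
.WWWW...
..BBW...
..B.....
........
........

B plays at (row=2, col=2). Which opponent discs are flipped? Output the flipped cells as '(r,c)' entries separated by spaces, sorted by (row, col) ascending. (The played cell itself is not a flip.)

Dir NW: first cell '.' (not opp) -> no flip
Dir N: first cell '.' (not opp) -> no flip
Dir NE: first cell '.' (not opp) -> no flip
Dir W: first cell '.' (not opp) -> no flip
Dir E: first cell '.' (not opp) -> no flip
Dir SW: opp run (3,1), next='.' -> no flip
Dir S: opp run (3,2) capped by B -> flip
Dir SE: opp run (3,3) (4,4), next='.' -> no flip

Answer: (3,2)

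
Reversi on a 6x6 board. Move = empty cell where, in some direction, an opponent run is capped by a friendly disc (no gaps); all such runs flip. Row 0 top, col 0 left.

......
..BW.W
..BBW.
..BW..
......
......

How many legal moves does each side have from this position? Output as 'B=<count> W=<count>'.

-- B to move --
(0,2): no bracket -> illegal
(0,3): flips 1 -> legal
(0,4): flips 1 -> legal
(0,5): no bracket -> illegal
(1,4): flips 1 -> legal
(2,5): flips 1 -> legal
(3,4): flips 1 -> legal
(3,5): no bracket -> illegal
(4,2): no bracket -> illegal
(4,3): flips 1 -> legal
(4,4): flips 1 -> legal
B mobility = 7
-- W to move --
(0,1): no bracket -> illegal
(0,2): no bracket -> illegal
(0,3): no bracket -> illegal
(1,1): flips 2 -> legal
(1,4): no bracket -> illegal
(2,1): flips 2 -> legal
(3,1): flips 2 -> legal
(3,4): no bracket -> illegal
(4,1): no bracket -> illegal
(4,2): no bracket -> illegal
(4,3): no bracket -> illegal
W mobility = 3

Answer: B=7 W=3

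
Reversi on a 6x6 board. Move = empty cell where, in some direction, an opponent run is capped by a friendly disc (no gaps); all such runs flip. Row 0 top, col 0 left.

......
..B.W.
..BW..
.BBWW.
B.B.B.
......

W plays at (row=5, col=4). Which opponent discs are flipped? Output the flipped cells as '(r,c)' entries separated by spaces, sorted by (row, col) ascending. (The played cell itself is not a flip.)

Dir NW: first cell '.' (not opp) -> no flip
Dir N: opp run (4,4) capped by W -> flip
Dir NE: first cell '.' (not opp) -> no flip
Dir W: first cell '.' (not opp) -> no flip
Dir E: first cell '.' (not opp) -> no flip
Dir SW: edge -> no flip
Dir S: edge -> no flip
Dir SE: edge -> no flip

Answer: (4,4)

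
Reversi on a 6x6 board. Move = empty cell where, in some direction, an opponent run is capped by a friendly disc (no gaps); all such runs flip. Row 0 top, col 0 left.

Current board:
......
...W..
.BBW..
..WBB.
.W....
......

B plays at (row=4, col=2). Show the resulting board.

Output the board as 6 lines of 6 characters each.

Place B at (4,2); scan 8 dirs for brackets.
Dir NW: first cell '.' (not opp) -> no flip
Dir N: opp run (3,2) capped by B -> flip
Dir NE: first cell 'B' (not opp) -> no flip
Dir W: opp run (4,1), next='.' -> no flip
Dir E: first cell '.' (not opp) -> no flip
Dir SW: first cell '.' (not opp) -> no flip
Dir S: first cell '.' (not opp) -> no flip
Dir SE: first cell '.' (not opp) -> no flip
All flips: (3,2)

Answer: ......
...W..
.BBW..
..BBB.
.WB...
......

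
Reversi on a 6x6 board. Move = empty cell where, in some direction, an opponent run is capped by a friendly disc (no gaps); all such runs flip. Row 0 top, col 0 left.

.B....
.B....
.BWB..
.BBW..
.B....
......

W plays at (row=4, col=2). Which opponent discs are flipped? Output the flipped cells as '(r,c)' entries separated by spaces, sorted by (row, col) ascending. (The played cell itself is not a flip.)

Dir NW: opp run (3,1), next='.' -> no flip
Dir N: opp run (3,2) capped by W -> flip
Dir NE: first cell 'W' (not opp) -> no flip
Dir W: opp run (4,1), next='.' -> no flip
Dir E: first cell '.' (not opp) -> no flip
Dir SW: first cell '.' (not opp) -> no flip
Dir S: first cell '.' (not opp) -> no flip
Dir SE: first cell '.' (not opp) -> no flip

Answer: (3,2)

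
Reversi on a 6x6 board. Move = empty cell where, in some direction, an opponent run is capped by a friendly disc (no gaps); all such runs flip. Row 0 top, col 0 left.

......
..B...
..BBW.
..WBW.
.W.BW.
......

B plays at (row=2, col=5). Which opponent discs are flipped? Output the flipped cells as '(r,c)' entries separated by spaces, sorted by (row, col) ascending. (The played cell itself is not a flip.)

Dir NW: first cell '.' (not opp) -> no flip
Dir N: first cell '.' (not opp) -> no flip
Dir NE: edge -> no flip
Dir W: opp run (2,4) capped by B -> flip
Dir E: edge -> no flip
Dir SW: opp run (3,4) capped by B -> flip
Dir S: first cell '.' (not opp) -> no flip
Dir SE: edge -> no flip

Answer: (2,4) (3,4)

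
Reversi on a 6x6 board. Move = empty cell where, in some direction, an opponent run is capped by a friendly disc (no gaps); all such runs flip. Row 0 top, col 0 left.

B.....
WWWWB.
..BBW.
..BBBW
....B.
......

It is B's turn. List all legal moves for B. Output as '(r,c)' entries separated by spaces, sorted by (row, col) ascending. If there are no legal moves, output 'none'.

(0,1): flips 1 -> legal
(0,2): flips 1 -> legal
(0,3): flips 1 -> legal
(0,4): flips 1 -> legal
(1,5): flips 1 -> legal
(2,0): flips 1 -> legal
(2,1): no bracket -> illegal
(2,5): flips 1 -> legal
(4,5): no bracket -> illegal

Answer: (0,1) (0,2) (0,3) (0,4) (1,5) (2,0) (2,5)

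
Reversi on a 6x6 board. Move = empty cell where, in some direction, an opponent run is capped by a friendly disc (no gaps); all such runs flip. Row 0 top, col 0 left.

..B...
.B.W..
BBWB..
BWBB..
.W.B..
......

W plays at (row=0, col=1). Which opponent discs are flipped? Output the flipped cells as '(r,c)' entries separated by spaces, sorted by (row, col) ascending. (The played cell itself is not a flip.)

Dir NW: edge -> no flip
Dir N: edge -> no flip
Dir NE: edge -> no flip
Dir W: first cell '.' (not opp) -> no flip
Dir E: opp run (0,2), next='.' -> no flip
Dir SW: first cell '.' (not opp) -> no flip
Dir S: opp run (1,1) (2,1) capped by W -> flip
Dir SE: first cell '.' (not opp) -> no flip

Answer: (1,1) (2,1)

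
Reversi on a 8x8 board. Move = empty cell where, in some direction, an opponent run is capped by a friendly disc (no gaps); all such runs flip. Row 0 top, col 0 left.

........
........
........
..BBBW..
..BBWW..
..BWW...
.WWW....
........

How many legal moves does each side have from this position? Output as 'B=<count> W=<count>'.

-- B to move --
(2,4): no bracket -> illegal
(2,5): no bracket -> illegal
(2,6): no bracket -> illegal
(3,6): flips 1 -> legal
(4,6): flips 2 -> legal
(5,0): no bracket -> illegal
(5,1): no bracket -> illegal
(5,5): flips 3 -> legal
(5,6): flips 1 -> legal
(6,0): no bracket -> illegal
(6,4): flips 3 -> legal
(6,5): flips 1 -> legal
(7,0): flips 1 -> legal
(7,1): no bracket -> illegal
(7,2): flips 1 -> legal
(7,3): flips 2 -> legal
(7,4): flips 1 -> legal
B mobility = 10
-- W to move --
(2,1): flips 2 -> legal
(2,2): flips 4 -> legal
(2,3): flips 3 -> legal
(2,4): flips 1 -> legal
(2,5): flips 3 -> legal
(3,1): flips 4 -> legal
(4,1): flips 3 -> legal
(5,1): flips 1 -> legal
W mobility = 8

Answer: B=10 W=8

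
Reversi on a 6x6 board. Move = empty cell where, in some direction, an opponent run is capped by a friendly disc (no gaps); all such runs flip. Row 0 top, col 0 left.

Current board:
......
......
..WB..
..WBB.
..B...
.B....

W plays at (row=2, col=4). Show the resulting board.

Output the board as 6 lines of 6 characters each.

Place W at (2,4); scan 8 dirs for brackets.
Dir NW: first cell '.' (not opp) -> no flip
Dir N: first cell '.' (not opp) -> no flip
Dir NE: first cell '.' (not opp) -> no flip
Dir W: opp run (2,3) capped by W -> flip
Dir E: first cell '.' (not opp) -> no flip
Dir SW: opp run (3,3) (4,2) (5,1), next=edge -> no flip
Dir S: opp run (3,4), next='.' -> no flip
Dir SE: first cell '.' (not opp) -> no flip
All flips: (2,3)

Answer: ......
......
..WWW.
..WBB.
..B...
.B....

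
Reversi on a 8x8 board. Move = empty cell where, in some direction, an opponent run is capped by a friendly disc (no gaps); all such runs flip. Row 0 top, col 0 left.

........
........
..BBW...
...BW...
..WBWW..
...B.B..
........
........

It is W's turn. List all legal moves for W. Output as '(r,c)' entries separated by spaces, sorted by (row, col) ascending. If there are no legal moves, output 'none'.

Answer: (1,1) (1,2) (2,1) (3,2) (5,2) (6,2) (6,4) (6,5) (6,6)

Derivation:
(1,1): flips 2 -> legal
(1,2): flips 1 -> legal
(1,3): no bracket -> illegal
(1,4): no bracket -> illegal
(2,1): flips 2 -> legal
(3,1): no bracket -> illegal
(3,2): flips 1 -> legal
(4,6): no bracket -> illegal
(5,2): flips 1 -> legal
(5,4): no bracket -> illegal
(5,6): no bracket -> illegal
(6,2): flips 1 -> legal
(6,3): no bracket -> illegal
(6,4): flips 1 -> legal
(6,5): flips 1 -> legal
(6,6): flips 1 -> legal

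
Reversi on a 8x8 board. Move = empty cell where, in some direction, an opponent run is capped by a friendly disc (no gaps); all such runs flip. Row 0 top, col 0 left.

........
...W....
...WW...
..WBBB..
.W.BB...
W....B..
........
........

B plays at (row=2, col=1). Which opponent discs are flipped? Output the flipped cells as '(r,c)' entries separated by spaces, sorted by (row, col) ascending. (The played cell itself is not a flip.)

Answer: (3,2)

Derivation:
Dir NW: first cell '.' (not opp) -> no flip
Dir N: first cell '.' (not opp) -> no flip
Dir NE: first cell '.' (not opp) -> no flip
Dir W: first cell '.' (not opp) -> no flip
Dir E: first cell '.' (not opp) -> no flip
Dir SW: first cell '.' (not opp) -> no flip
Dir S: first cell '.' (not opp) -> no flip
Dir SE: opp run (3,2) capped by B -> flip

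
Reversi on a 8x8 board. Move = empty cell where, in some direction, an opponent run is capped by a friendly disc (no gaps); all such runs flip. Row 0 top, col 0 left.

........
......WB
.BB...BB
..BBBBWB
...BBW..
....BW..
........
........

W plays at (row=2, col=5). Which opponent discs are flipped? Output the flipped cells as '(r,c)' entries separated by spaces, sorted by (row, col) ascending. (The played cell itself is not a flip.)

Answer: (3,5)

Derivation:
Dir NW: first cell '.' (not opp) -> no flip
Dir N: first cell '.' (not opp) -> no flip
Dir NE: first cell 'W' (not opp) -> no flip
Dir W: first cell '.' (not opp) -> no flip
Dir E: opp run (2,6) (2,7), next=edge -> no flip
Dir SW: opp run (3,4) (4,3), next='.' -> no flip
Dir S: opp run (3,5) capped by W -> flip
Dir SE: first cell 'W' (not opp) -> no flip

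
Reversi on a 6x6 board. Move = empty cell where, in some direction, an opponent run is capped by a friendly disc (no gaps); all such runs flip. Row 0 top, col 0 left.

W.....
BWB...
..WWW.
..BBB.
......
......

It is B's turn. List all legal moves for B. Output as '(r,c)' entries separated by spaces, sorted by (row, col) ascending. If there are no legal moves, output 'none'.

(0,1): no bracket -> illegal
(0,2): no bracket -> illegal
(1,3): flips 1 -> legal
(1,4): flips 2 -> legal
(1,5): flips 1 -> legal
(2,0): no bracket -> illegal
(2,1): no bracket -> illegal
(2,5): no bracket -> illegal
(3,1): no bracket -> illegal
(3,5): no bracket -> illegal

Answer: (1,3) (1,4) (1,5)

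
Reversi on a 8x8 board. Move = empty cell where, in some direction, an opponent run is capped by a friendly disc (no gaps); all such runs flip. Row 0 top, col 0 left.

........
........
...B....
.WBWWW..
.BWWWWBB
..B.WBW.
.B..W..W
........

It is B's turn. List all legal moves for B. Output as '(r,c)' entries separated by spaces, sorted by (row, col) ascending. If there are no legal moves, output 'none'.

(2,0): no bracket -> illegal
(2,1): flips 1 -> legal
(2,2): flips 2 -> legal
(2,4): flips 1 -> legal
(2,5): flips 4 -> legal
(2,6): no bracket -> illegal
(3,0): flips 1 -> legal
(3,6): flips 3 -> legal
(4,0): no bracket -> illegal
(5,1): no bracket -> illegal
(5,3): flips 3 -> legal
(5,7): flips 1 -> legal
(6,3): no bracket -> illegal
(6,5): flips 3 -> legal
(6,6): flips 1 -> legal
(7,3): flips 1 -> legal
(7,4): no bracket -> illegal
(7,5): no bracket -> illegal
(7,6): no bracket -> illegal
(7,7): no bracket -> illegal

Answer: (2,1) (2,2) (2,4) (2,5) (3,0) (3,6) (5,3) (5,7) (6,5) (6,6) (7,3)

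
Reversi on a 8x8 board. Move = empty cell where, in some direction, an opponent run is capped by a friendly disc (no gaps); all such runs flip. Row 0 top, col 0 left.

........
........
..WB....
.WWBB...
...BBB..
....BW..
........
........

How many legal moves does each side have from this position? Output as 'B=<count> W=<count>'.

-- B to move --
(1,1): flips 1 -> legal
(1,2): no bracket -> illegal
(1,3): no bracket -> illegal
(2,0): no bracket -> illegal
(2,1): flips 2 -> legal
(3,0): flips 2 -> legal
(4,0): no bracket -> illegal
(4,1): flips 1 -> legal
(4,2): no bracket -> illegal
(4,6): no bracket -> illegal
(5,6): flips 1 -> legal
(6,4): no bracket -> illegal
(6,5): flips 1 -> legal
(6,6): flips 1 -> legal
B mobility = 7
-- W to move --
(1,2): no bracket -> illegal
(1,3): no bracket -> illegal
(1,4): flips 1 -> legal
(2,4): flips 1 -> legal
(2,5): no bracket -> illegal
(3,5): flips 3 -> legal
(3,6): no bracket -> illegal
(4,2): no bracket -> illegal
(4,6): no bracket -> illegal
(5,2): no bracket -> illegal
(5,3): flips 1 -> legal
(5,6): no bracket -> illegal
(6,3): no bracket -> illegal
(6,4): no bracket -> illegal
(6,5): flips 2 -> legal
W mobility = 5

Answer: B=7 W=5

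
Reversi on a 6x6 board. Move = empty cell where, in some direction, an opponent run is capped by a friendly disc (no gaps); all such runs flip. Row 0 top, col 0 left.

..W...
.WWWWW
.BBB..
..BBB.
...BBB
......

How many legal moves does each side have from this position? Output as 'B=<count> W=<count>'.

-- B to move --
(0,0): flips 1 -> legal
(0,1): flips 2 -> legal
(0,3): flips 2 -> legal
(0,4): flips 1 -> legal
(0,5): flips 1 -> legal
(1,0): no bracket -> illegal
(2,0): no bracket -> illegal
(2,4): no bracket -> illegal
(2,5): no bracket -> illegal
B mobility = 5
-- W to move --
(1,0): no bracket -> illegal
(2,0): no bracket -> illegal
(2,4): no bracket -> illegal
(2,5): no bracket -> illegal
(3,0): flips 1 -> legal
(3,1): flips 2 -> legal
(3,5): no bracket -> illegal
(4,1): flips 2 -> legal
(4,2): flips 2 -> legal
(5,2): no bracket -> illegal
(5,3): flips 3 -> legal
(5,4): no bracket -> illegal
(5,5): flips 3 -> legal
W mobility = 6

Answer: B=5 W=6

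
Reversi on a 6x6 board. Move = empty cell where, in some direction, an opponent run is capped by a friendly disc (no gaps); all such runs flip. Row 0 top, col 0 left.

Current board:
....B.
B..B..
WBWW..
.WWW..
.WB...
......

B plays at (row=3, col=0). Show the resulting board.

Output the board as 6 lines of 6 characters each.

Place B at (3,0); scan 8 dirs for brackets.
Dir NW: edge -> no flip
Dir N: opp run (2,0) capped by B -> flip
Dir NE: first cell 'B' (not opp) -> no flip
Dir W: edge -> no flip
Dir E: opp run (3,1) (3,2) (3,3), next='.' -> no flip
Dir SW: edge -> no flip
Dir S: first cell '.' (not opp) -> no flip
Dir SE: opp run (4,1), next='.' -> no flip
All flips: (2,0)

Answer: ....B.
B..B..
BBWW..
BWWW..
.WB...
......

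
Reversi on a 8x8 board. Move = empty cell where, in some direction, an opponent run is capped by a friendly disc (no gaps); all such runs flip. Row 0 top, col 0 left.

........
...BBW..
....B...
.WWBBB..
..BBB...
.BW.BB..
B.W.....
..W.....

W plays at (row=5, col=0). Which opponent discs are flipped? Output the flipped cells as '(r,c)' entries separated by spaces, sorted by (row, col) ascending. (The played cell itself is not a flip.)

Answer: (5,1)

Derivation:
Dir NW: edge -> no flip
Dir N: first cell '.' (not opp) -> no flip
Dir NE: first cell '.' (not opp) -> no flip
Dir W: edge -> no flip
Dir E: opp run (5,1) capped by W -> flip
Dir SW: edge -> no flip
Dir S: opp run (6,0), next='.' -> no flip
Dir SE: first cell '.' (not opp) -> no flip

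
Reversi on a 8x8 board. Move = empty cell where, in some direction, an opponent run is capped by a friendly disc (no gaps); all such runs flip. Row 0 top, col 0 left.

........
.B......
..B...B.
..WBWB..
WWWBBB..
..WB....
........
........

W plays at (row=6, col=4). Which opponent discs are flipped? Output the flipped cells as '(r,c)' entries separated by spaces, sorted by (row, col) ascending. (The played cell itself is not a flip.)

Dir NW: opp run (5,3) capped by W -> flip
Dir N: first cell '.' (not opp) -> no flip
Dir NE: first cell '.' (not opp) -> no flip
Dir W: first cell '.' (not opp) -> no flip
Dir E: first cell '.' (not opp) -> no flip
Dir SW: first cell '.' (not opp) -> no flip
Dir S: first cell '.' (not opp) -> no flip
Dir SE: first cell '.' (not opp) -> no flip

Answer: (5,3)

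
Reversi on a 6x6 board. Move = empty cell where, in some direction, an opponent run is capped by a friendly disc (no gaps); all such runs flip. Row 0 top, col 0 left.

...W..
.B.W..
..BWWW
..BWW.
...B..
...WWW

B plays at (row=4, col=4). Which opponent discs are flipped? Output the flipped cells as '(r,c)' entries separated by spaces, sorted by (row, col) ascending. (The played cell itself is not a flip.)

Answer: (3,3)

Derivation:
Dir NW: opp run (3,3) capped by B -> flip
Dir N: opp run (3,4) (2,4), next='.' -> no flip
Dir NE: first cell '.' (not opp) -> no flip
Dir W: first cell 'B' (not opp) -> no flip
Dir E: first cell '.' (not opp) -> no flip
Dir SW: opp run (5,3), next=edge -> no flip
Dir S: opp run (5,4), next=edge -> no flip
Dir SE: opp run (5,5), next=edge -> no flip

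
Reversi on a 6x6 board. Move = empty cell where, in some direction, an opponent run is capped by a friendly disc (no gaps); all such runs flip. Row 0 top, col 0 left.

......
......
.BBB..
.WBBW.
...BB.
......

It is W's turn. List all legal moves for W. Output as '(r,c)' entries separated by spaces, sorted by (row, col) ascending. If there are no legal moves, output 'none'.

(1,0): no bracket -> illegal
(1,1): flips 1 -> legal
(1,2): flips 1 -> legal
(1,3): flips 1 -> legal
(1,4): no bracket -> illegal
(2,0): no bracket -> illegal
(2,4): no bracket -> illegal
(3,0): no bracket -> illegal
(3,5): no bracket -> illegal
(4,1): no bracket -> illegal
(4,2): no bracket -> illegal
(4,5): no bracket -> illegal
(5,2): flips 1 -> legal
(5,3): no bracket -> illegal
(5,4): flips 1 -> legal
(5,5): no bracket -> illegal

Answer: (1,1) (1,2) (1,3) (5,2) (5,4)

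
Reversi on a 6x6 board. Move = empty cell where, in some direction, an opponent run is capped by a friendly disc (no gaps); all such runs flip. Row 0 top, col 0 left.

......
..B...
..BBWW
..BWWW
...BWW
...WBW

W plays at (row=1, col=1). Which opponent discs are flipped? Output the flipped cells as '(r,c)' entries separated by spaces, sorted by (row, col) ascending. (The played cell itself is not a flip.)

Dir NW: first cell '.' (not opp) -> no flip
Dir N: first cell '.' (not opp) -> no flip
Dir NE: first cell '.' (not opp) -> no flip
Dir W: first cell '.' (not opp) -> no flip
Dir E: opp run (1,2), next='.' -> no flip
Dir SW: first cell '.' (not opp) -> no flip
Dir S: first cell '.' (not opp) -> no flip
Dir SE: opp run (2,2) capped by W -> flip

Answer: (2,2)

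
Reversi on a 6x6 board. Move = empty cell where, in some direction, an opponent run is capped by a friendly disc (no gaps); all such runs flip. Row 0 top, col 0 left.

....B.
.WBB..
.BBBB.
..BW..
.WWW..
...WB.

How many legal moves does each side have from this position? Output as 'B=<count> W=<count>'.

-- B to move --
(0,0): flips 1 -> legal
(0,1): flips 1 -> legal
(0,2): no bracket -> illegal
(1,0): flips 1 -> legal
(2,0): no bracket -> illegal
(3,0): no bracket -> illegal
(3,1): no bracket -> illegal
(3,4): flips 1 -> legal
(4,0): no bracket -> illegal
(4,4): flips 1 -> legal
(5,0): flips 1 -> legal
(5,1): flips 2 -> legal
(5,2): flips 2 -> legal
B mobility = 8
-- W to move --
(0,1): no bracket -> illegal
(0,2): flips 3 -> legal
(0,3): flips 2 -> legal
(0,5): no bracket -> illegal
(1,0): flips 2 -> legal
(1,4): flips 4 -> legal
(1,5): flips 1 -> legal
(2,0): no bracket -> illegal
(2,5): no bracket -> illegal
(3,0): no bracket -> illegal
(3,1): flips 2 -> legal
(3,4): no bracket -> illegal
(3,5): no bracket -> illegal
(4,4): no bracket -> illegal
(4,5): no bracket -> illegal
(5,5): flips 1 -> legal
W mobility = 7

Answer: B=8 W=7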